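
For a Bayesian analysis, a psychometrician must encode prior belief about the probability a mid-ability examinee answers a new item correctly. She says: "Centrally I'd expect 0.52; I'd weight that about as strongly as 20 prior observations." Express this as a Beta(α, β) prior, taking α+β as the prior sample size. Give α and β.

Under the effective-sample-size interpretation, Beta(α, β) has prior mean α/(α+β) and prior sample size α+β.
So α+β = 20 and α/(α+β) = 0.52, giving α = 0.52·20 = 10.4 and β = 20 − 10.4 = 9.6.

α = 10.4, β = 9.6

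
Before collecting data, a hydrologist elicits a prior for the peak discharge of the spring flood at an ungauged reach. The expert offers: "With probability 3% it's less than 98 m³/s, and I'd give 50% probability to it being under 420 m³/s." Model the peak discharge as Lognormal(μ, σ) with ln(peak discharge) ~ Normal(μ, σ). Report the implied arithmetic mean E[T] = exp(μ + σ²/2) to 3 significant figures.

If T ~ Lognormal(μ,σ) then ln T ~ Normal(μ,σ), so the p-quantile of ln T is μ + z_p·σ.
ln(98) = 4.585 and ln(420) = 6.04; z_{0.03} = -1.881, z_{0.5} = 0.
σ = (6.04 − 4.585)/(0 − (-1.881)) = 0.774.
μ = 4.585 − (-1.881)·0.774 = 6.040.
E[T] = exp(μ + σ²/2) = exp(6.040 + 0.2994) = 567 m³/s.

E[T] ≈ 567 m³/s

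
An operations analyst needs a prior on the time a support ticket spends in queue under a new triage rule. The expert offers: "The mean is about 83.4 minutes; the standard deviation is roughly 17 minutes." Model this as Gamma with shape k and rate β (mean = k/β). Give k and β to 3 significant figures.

k ≈ 24.1, β ≈ 0.289

For Gamma(k, rate β): mean = k/β, variance = k/β², so CV = 1/√k.
CV = SD/mean = 17/83.4 = 0.2038, hence k = 1/CV² = 24.1.
Then β = k/mean = 24.1/83.4 = 0.289.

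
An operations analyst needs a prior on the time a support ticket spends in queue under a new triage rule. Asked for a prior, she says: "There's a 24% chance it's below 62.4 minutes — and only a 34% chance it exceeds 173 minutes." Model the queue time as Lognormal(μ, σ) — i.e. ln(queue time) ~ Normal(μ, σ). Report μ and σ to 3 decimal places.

μ ≈ 4.777, σ ≈ 0.911

If T ~ Lognormal(μ,σ) then ln T ~ Normal(μ,σ), so the p-quantile of ln T is μ + z_p·σ.
ln(62.4) = 4.134 and ln(173) = 5.153; z_{0.24} = -0.7063, z_{0.66} = 0.4125.
σ = (5.153 − 4.134)/(0.4125 − (-0.7063)) = 0.911.
μ = 4.134 − (-0.7063)·0.911 = 4.777.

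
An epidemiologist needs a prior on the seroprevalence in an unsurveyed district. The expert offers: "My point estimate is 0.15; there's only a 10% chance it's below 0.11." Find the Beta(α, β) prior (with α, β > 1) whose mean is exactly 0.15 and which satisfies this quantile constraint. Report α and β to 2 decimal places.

α ≈ 18.24, β ≈ 103.36

With mean 0.15 fixed, write α = 0.15s, β = 0.85s where s = α+β.
Need P(θ < 0.11) = 0.1 under Beta(0.15s, 0.85s). Normal approximation: (q−m)/√(m(1−m)/s) ≈ z_{0.1} = -1.28, so s ≈ 0.15·0.85·(-1.28)²/(0.11−0.15)² = 130.9.
At s = 130.9: P(θ<0.11) ≈ 0.091. Adjusting to match 0.1 gives s ≈ 121.60.
So α = 0.15·121.60 ≈ 18.24, β = 0.85·121.60 ≈ 103.36.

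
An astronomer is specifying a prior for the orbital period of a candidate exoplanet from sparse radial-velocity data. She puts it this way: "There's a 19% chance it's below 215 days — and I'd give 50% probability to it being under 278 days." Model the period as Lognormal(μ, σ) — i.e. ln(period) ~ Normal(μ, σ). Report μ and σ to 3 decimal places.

If T ~ Lognormal(μ,σ) then ln T ~ Normal(μ,σ), so the p-quantile of ln T is μ + z_p·σ.
ln(215) = 5.371 and ln(278) = 5.628; z_{0.19} = -0.8779, z_{0.5} = 0.
σ = (5.628 − 5.371)/(0 − (-0.8779)) = 0.293.
μ = 5.371 − (-0.8779)·0.293 = 5.628.

μ ≈ 5.628, σ ≈ 0.293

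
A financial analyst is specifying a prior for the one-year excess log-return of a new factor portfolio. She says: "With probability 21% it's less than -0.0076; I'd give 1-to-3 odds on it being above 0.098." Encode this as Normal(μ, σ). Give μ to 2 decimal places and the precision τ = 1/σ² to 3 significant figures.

μ = 0.05, τ = 197

For Normal(μ,σ), the p-quantile is μ + z_p·σ. Here z_{0.21} = -0.8064, z_{0.75} = 0.6745.
So -0.0076 = μ − 0.8064σ and 0.098 = μ + 0.6745σ.
Subtracting: σ = (0.098 − -0.0076)/(0.6745 − (-0.8064)) = 0.07.
Then μ = -0.0076 − (-0.8064)·0.07 = 0.05.
Precision τ = 1/σ² = 1/0.07131² = 197.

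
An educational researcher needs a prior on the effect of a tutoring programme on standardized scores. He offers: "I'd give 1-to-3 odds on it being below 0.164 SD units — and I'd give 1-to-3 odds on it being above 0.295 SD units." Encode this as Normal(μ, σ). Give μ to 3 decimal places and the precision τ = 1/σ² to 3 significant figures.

μ = 0.229, τ = 106

The p-quantile of Normal(μ,σ) is μ + z_p·σ, with z_{0.25} = -0.6745 and z_{0.75} = 0.6745.
Eliminate σ: μ = (z₂·x₁ − z₁·x₂)/(z₂ − z₁) = (0.6745·0.164 − (-0.6745)·0.295)/1.349 = 0.229.
Then σ = (x₂ − x₁)/(z₂ − z₁) = (0.295 − 0.164)/1.349 = 0.097.
Precision τ = 1/σ² = 1/0.09711² = 106.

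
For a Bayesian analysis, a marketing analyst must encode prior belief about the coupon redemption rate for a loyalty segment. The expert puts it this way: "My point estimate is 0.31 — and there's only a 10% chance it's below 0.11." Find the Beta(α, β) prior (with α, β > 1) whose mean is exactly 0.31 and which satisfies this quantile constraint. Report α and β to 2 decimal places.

With mean 0.31 fixed, write α = 0.31s, β = 0.69s where s = α+β.
Need P(θ < 0.11) = 0.1 under Beta(0.31s, 0.69s). Normal approximation: (q−m)/√(m(1−m)/s) ≈ z_{0.1} = -1.28, so s ≈ 0.31·0.69·(-1.28)²/(0.11−0.31)² = 8.8.
At s = 8.8: P(θ<0.11) ≈ 0.072. Adjusting to match 0.1 gives s ≈ 7.08.
So α = 0.31·7.08 ≈ 2.19, β = 0.69·7.08 ≈ 4.88.

α ≈ 2.19, β ≈ 4.88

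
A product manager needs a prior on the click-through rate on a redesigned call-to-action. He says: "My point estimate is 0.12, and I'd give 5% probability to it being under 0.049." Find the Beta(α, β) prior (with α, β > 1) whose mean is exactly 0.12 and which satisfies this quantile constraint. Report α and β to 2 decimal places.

With mean 0.12 fixed, write α = 0.12s, β = 0.88s where s = α+β.
Need P(θ < 0.049) = 0.05 under Beta(0.12s, 0.88s). Normal approximation: (q−m)/√(m(1−m)/s) ≈ z_{0.05} = -1.64, so s ≈ 0.12·0.88·(-1.64)²/(0.049−0.12)² = 56.7.
At s = 56.7: P(θ<0.049) ≈ 0.023. Adjusting to match 0.05 gives s ≈ 40.61.
So α = 0.12·40.61 ≈ 4.87, β = 0.88·40.61 ≈ 35.73.

α ≈ 4.87, β ≈ 35.73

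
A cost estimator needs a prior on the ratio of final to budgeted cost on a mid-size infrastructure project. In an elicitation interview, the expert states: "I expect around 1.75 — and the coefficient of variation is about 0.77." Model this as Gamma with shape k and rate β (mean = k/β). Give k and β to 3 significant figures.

k ≈ 1.69, β ≈ 0.964

For Gamma(k, rate β): mean = k/β, variance = k/β², so CV = 1/√k.
CV = 0.77, hence k = 1/CV² = 1.69.
Then β = k/mean = 1.69/1.75 = 0.964.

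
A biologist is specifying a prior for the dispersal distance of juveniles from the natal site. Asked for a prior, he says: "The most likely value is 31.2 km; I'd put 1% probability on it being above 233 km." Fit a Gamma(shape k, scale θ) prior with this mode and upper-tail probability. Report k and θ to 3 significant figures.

Gamma(k,θ) with k>1 has mode (k−1)θ, so θ = 31.2/(k−1).
Need P(X < 233) = 0.99 with θ tied to k this way. Start at k = 2, θ = 31.2: P(X<233) ≈ 0.995.
Too high — lower k to spread out. Iterating converges to k ≈ 1.85.
Then θ = 31.2/(1.85−1) ≈ 36.6.

k ≈ 1.85, θ ≈ 36.6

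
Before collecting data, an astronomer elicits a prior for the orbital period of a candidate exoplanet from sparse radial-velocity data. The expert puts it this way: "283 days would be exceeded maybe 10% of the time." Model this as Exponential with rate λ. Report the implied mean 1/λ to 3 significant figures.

P(T > 283.0) = e^(−λ·283.0) = 0.1, so λ = −ln(0.1)/283.0 = 0.00814.
Mean = 1/λ = 123 days.

mean ≈ 123 days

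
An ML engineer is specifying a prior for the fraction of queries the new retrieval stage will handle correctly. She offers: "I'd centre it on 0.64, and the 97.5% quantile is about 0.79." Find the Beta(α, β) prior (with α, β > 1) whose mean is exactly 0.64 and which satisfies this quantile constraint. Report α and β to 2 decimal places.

With mean 0.64 fixed, write α = 0.64s, β = 0.36s where s = α+β.
Need P(θ < 0.79) = 0.975 under Beta(0.64s, 0.36s). Normal approximation: (q−m)/√(m(1−m)/s) ≈ z_{0.975} = 1.96, so s ≈ 0.64·0.36·(1.96)²/(0.79−0.64)² = 39.3.
At s = 39.3: P(θ<0.79) ≈ 0.983. Adjusting to match 0.975 gives s ≈ 34.02.
So α = 0.64·34.02 ≈ 21.77, β = 0.36·34.02 ≈ 12.25.

α ≈ 21.77, β ≈ 12.25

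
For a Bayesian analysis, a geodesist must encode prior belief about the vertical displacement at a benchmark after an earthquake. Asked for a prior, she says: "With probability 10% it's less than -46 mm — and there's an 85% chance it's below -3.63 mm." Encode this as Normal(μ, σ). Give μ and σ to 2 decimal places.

For Normal(μ,σ), the p-quantile is μ + z_p·σ. Here z_{0.1} = -1.282, z_{0.85} = 1.036.
So -46 = μ − 1.282σ and -3.63 = μ + 1.036σ.
Subtracting: σ = (-3.63 − -46)/(1.036 − (-1.282)) = 18.28.
Then μ = -46 − (-1.282)·18.28 = -22.57.

μ = -22.57, σ = 18.28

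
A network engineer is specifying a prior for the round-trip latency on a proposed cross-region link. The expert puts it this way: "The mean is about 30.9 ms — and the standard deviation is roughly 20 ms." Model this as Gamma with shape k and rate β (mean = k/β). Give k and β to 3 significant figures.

k ≈ 2.39, β ≈ 0.0772

For Gamma(k, rate β): mean = k/β, variance = k/β², so CV = 1/√k.
CV = SD/mean = 20/30.9 = 0.6472, hence k = 1/CV² = 2.39.
Then β = k/mean = 2.39/30.9 = 0.0772.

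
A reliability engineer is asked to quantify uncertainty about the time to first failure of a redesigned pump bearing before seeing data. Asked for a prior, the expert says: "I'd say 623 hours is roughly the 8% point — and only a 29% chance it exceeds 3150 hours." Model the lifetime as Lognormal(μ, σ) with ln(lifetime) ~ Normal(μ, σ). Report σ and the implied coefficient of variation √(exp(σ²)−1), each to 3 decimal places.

σ ≈ 0.827, CV ≈ 0.992

If T ~ Lognormal(μ,σ) then ln T ~ Normal(μ,σ), so the p-quantile of ln T is μ + z_p·σ.
ln(623) = 6.435 and ln(3150) = 8.055; z_{0.08} = -1.405, z_{0.71} = 0.5534.
σ = (8.055 − 6.435)/(0.5534 − (-1.405)) = 0.827.
μ = 6.435 − (-1.405)·0.827 = 7.597.
CV = √(exp(σ²)−1) = √(exp(0.6847)−1) = 0.992.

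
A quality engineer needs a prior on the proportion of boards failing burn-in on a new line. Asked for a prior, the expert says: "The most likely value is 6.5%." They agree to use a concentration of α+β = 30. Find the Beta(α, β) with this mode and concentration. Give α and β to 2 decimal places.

α = 2.82, β = 27.18

For α,β > 1 the Beta mode is (α−1)/(α+β−2). With α+β = 30, the mode is (α−1)/28.
Set (α−1)/28 = 0.065 → α = 1 + 0.065·28 = 2.82.
β = 30 − α = 27.18.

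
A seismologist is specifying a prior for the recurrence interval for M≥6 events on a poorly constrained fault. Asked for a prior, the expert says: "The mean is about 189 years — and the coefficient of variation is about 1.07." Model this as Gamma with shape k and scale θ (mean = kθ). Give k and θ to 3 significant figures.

k ≈ 0.873, θ ≈ 216

For Gamma(k, scale θ): mean = kθ, variance = kθ², so CV = 1/√k.
CV = 1.07, hence k = 1/CV² = 0.873.
Then θ = mean/k = 189/0.873 = 216.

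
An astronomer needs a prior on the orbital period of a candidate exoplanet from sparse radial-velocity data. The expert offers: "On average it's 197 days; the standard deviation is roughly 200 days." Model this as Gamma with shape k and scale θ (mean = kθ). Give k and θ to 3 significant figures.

k ≈ 0.97, θ ≈ 203

For Gamma(k, scale θ): mean = kθ, variance = kθ², so CV = 1/√k.
CV = SD/mean = 200/197 = 1.015, hence k = 1/CV² = 0.97.
Then θ = mean/k = 197/0.97 = 203.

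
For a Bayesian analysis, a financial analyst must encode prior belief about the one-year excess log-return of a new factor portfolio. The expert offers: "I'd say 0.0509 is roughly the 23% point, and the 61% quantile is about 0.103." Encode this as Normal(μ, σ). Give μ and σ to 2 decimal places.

μ = 0.09, σ = 0.05

The p-quantile of Normal(μ,σ) is μ + z_p·σ, with z_{0.23} = -0.7388 and z_{0.61} = 0.2793.
Eliminate σ: μ = (z₂·x₁ − z₁·x₂)/(z₂ − z₁) = (0.2793·0.0509 − (-0.7388)·0.103)/1.018 = 0.09.
Then σ = (x₂ − x₁)/(z₂ − z₁) = (0.103 − 0.0509)/1.018 = 0.05.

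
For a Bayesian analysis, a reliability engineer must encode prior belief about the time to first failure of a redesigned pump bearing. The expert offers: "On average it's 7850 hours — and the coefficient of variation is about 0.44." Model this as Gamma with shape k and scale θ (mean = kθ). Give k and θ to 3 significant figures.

k ≈ 5.17, θ ≈ 1520

For Gamma(k, scale θ): mean = kθ, variance = kθ², so CV = 1/√k.
CV = 0.44, hence k = 1/CV² = 5.17.
Then θ = mean/k = 7850/5.17 = 1520.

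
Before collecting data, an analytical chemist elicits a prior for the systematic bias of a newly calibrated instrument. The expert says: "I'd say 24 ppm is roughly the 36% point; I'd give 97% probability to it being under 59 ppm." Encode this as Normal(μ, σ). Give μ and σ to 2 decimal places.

For Normal(μ,σ), the p-quantile is μ + z_p·σ. Here z_{0.36} = -0.3585, z_{0.97} = 1.881.
So 24 = μ − 0.3585σ and 59 = μ + 1.881σ.
Subtracting: σ = (59 − 24)/(1.881 − (-0.3585)) = 15.63.
Then μ = 24 − (-0.3585)·15.63 = 29.60.

μ = 29.60, σ = 15.63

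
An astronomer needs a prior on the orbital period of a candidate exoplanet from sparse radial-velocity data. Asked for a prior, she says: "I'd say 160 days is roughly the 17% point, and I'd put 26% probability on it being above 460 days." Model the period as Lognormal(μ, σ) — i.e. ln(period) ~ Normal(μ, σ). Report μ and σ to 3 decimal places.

μ ≈ 5.706, σ ≈ 0.661

If T ~ Lognormal(μ,σ) then ln T ~ Normal(μ,σ), so the p-quantile of ln T is μ + z_p·σ.
ln(160) = 5.075 and ln(460) = 6.131; z_{0.17} = -0.9542, z_{0.74} = 0.6433.
σ = (6.131 − 5.075)/(0.6433 − (-0.9542)) = 0.661.
μ = 5.075 − (-0.9542)·0.661 = 5.706.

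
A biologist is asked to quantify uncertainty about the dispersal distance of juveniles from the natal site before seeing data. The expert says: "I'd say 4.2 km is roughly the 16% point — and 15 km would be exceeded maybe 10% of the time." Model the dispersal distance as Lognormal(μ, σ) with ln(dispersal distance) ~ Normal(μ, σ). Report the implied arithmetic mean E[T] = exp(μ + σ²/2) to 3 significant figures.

If T ~ Lognormal(μ,σ) then ln T ~ Normal(μ,σ), so the p-quantile of ln T is μ + z_p·σ.
ln(4.2) = 1.435 and ln(15) = 2.708; z_{0.16} = -0.9945, z_{0.9} = 1.282.
σ = (2.708 − 1.435)/(1.282 − (-0.9945)) = 0.559.
μ = 1.435 − (-0.9945)·0.559 = 1.991.
E[T] = exp(μ + σ²/2) = exp(1.991 + 0.1564) = 8.57 km.

E[T] ≈ 8.57 km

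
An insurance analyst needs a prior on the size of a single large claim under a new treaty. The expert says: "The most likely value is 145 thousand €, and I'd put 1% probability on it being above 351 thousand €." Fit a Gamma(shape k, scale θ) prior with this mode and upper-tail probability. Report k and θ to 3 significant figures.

k ≈ 7.05, θ ≈ 24

Gamma(k,θ) with k>1 has mode (k−1)θ, so θ = 145/(k−1).
Need P(X < 351) = 0.99 with θ tied to k this way. Start at k = 2, θ = 145: P(X<351) ≈ 0.696.
Too low — raise k to concentrate. Iterating converges to k ≈ 7.05.
Then θ = 145/(7.05−1) ≈ 24.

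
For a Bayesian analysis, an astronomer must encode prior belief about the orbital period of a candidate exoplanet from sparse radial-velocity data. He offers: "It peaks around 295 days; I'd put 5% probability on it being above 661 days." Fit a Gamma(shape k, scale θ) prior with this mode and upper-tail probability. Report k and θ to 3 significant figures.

k ≈ 5.22, θ ≈ 69.9

Gamma(k,θ) with k>1 has mode (k−1)θ, so θ = 295/(k−1).
Need P(X < 661) = 0.95 with θ tied to k this way. Start at k = 2, θ = 295: P(X<661) ≈ 0.655.
Too low — raise k to concentrate. Iterating converges to k ≈ 5.22.
Then θ = 295/(5.22−1) ≈ 69.9.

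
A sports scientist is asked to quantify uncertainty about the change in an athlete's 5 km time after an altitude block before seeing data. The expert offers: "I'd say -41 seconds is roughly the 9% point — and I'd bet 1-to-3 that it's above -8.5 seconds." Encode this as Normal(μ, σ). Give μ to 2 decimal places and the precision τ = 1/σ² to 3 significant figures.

μ = -19.38, τ = 0.00384

The p-quantile of Normal(μ,σ) is μ + z_p·σ, with z_{0.09} = -1.341 and z_{0.75} = 0.6745.
Eliminate σ: μ = (z₂·x₁ − z₁·x₂)/(z₂ − z₁) = (0.6745·-41 − (-1.341)·-8.5)/2.015 = -19.38.
Then σ = (x₂ − x₁)/(z₂ − z₁) = (-8.5 − -41)/2.015 = 16.13.
Precision τ = 1/σ² = 1/16.13² = 0.00384.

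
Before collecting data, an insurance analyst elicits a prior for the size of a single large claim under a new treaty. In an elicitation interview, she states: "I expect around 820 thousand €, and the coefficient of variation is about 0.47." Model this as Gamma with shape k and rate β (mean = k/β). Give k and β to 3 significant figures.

For Gamma(k, rate β): mean = k/β, variance = k/β², so CV = 1/√k.
CV = 0.47, hence k = 1/CV² = 4.53.
Then β = k/mean = 4.53/820 = 0.00552.

k ≈ 4.53, β ≈ 0.00552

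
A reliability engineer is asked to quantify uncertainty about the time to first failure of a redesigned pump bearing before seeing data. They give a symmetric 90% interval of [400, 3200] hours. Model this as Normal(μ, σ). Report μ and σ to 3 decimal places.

A symmetric 90% interval runs μ ± z·σ with z = 1.645.
Half-width = 1400, so σ = 1400/1.645 = 851.140.
μ is the interval midpoint, 1800.000.

μ = 1800.000, σ = 851.140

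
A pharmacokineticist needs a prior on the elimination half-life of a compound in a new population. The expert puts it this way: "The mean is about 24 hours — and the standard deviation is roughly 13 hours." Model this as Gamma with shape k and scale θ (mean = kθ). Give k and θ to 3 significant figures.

k ≈ 3.41, θ ≈ 7.04

For Gamma(k, scale θ): mean = kθ, variance = kθ², so CV = 1/√k.
CV = SD/mean = 13/24 = 0.5417, hence k = 1/CV² = 3.41.
Then θ = mean/k = 24/3.41 = 7.04.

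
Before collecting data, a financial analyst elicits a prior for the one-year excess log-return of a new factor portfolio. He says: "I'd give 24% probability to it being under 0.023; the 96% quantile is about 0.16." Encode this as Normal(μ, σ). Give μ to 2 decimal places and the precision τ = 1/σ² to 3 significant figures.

The p-quantile of Normal(μ,σ) is μ + z_p·σ, with z_{0.24} = -0.7063 and z_{0.96} = 1.751.
Eliminate σ: μ = (z₂·x₁ − z₁·x₂)/(z₂ − z₁) = (1.751·0.023 − (-0.7063)·0.16)/2.457 = 0.06.
Then σ = (x₂ − x₁)/(z₂ − z₁) = (0.16 − 0.023)/2.457 = 0.06.
Precision τ = 1/σ² = 1/0.05576² = 322.

μ = 0.06, τ = 322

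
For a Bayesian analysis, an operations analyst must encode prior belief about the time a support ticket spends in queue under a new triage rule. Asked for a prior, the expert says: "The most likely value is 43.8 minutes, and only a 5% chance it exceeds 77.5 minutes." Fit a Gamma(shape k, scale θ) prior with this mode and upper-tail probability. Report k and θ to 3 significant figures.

k ≈ 9.56, θ ≈ 5.11

Gamma(k,θ) with k>1 has mode (k−1)θ, so θ = 43.8/(k−1).
Need P(X < 77.5) = 0.95 with θ tied to k this way. Start at k = 2, θ = 43.8: P(X<77.5) ≈ 0.528.
Too low — raise k to concentrate. Iterating converges to k ≈ 9.56.
Then θ = 43.8/(9.56−1) ≈ 5.11.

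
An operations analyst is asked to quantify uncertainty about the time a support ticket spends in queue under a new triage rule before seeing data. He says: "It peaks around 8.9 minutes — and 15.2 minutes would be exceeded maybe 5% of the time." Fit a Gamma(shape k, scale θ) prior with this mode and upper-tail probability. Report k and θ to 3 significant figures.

Gamma(k,θ) with k>1 has mode (k−1)θ, so θ = 8.9/(k−1).
Need P(X < 15.2) = 0.95 with θ tied to k this way. Start at k = 2, θ = 8.9: P(X<15.2) ≈ 0.509.
Too low — raise k to concentrate. Iterating converges to k ≈ 10.7.
Then θ = 8.9/(10.7−1) ≈ 0.913.

k ≈ 10.7, θ ≈ 0.913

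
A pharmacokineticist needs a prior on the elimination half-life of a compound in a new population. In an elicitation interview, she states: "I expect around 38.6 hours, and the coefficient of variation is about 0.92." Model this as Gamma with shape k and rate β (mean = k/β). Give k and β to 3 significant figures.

k ≈ 1.18, β ≈ 0.0306

For Gamma(k, rate β): mean = k/β, variance = k/β², so CV = 1/√k.
CV = 0.92, hence k = 1/CV² = 1.18.
Then β = k/mean = 1.18/38.6 = 0.0306.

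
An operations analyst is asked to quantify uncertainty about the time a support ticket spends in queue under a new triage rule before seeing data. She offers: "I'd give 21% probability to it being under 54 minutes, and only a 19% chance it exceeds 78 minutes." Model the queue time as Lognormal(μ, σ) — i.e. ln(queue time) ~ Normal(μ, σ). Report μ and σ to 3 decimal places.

μ ≈ 4.165, σ ≈ 0.218

If T ~ Lognormal(μ,σ) then ln T ~ Normal(μ,σ), so the p-quantile of ln T is μ + z_p·σ.
ln(54) = 3.989 and ln(78) = 4.357; z_{0.21} = -0.8064, z_{0.81} = 0.8779.
σ = (4.357 − 3.989)/(0.8779 − (-0.8064)) = 0.218.
μ = 3.989 − (-0.8064)·0.218 = 4.165.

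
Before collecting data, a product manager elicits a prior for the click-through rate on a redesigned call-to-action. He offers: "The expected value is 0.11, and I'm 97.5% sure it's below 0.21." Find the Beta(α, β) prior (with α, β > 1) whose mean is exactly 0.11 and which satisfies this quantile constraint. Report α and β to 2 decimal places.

α ≈ 5.43, β ≈ 43.91

With mean 0.11 fixed, write α = 0.11s, β = 0.89s where s = α+β.
Need P(θ < 0.21) = 0.975 under Beta(0.11s, 0.89s). Normal approximation: (q−m)/√(m(1−m)/s) ≈ z_{0.975} = 1.96, so s ≈ 0.11·0.89·(1.96)²/(0.21−0.11)² = 37.6.
At s = 37.6: P(θ<0.21) ≈ 0.959. Adjusting to match 0.975 gives s ≈ 49.34.
So α = 0.11·49.34 ≈ 5.43, β = 0.89·49.34 ≈ 43.91.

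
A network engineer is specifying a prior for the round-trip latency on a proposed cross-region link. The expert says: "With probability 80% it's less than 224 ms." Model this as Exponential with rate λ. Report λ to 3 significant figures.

λ ≈ 0.00718

P(T < 224.0) = 1 − e^(−λ·224.0) = 0.8, so λ = −ln(1−0.8)/224.0 = −ln(0.2)/224.0 = 0.00718.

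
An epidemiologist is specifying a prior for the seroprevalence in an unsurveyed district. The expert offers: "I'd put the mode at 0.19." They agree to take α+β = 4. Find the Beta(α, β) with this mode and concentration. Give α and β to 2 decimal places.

α = 1.38, β = 2.62

For α,β > 1 the Beta mode is (α−1)/(α+β−2). With α+β = 4, the mode is (α−1)/2.
Set (α−1)/2 = 0.19 → α = 1 + 0.19·2 = 1.38.
β = 4 − α = 2.62.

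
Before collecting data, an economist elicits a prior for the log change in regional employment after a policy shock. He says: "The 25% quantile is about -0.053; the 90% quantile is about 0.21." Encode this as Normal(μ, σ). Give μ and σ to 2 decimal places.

For Normal(μ,σ), the p-quantile is μ + z_p·σ. Here z_{0.25} = -0.6745, z_{0.9} = 1.282.
So -0.053 = μ − 0.6745σ and 0.21 = μ + 1.282σ.
Subtracting: σ = (0.21 − -0.053)/(1.282 − (-0.6745)) = 0.13.
Then μ = -0.053 − (-0.6745)·0.13 = 0.04.

μ = 0.04, σ = 0.13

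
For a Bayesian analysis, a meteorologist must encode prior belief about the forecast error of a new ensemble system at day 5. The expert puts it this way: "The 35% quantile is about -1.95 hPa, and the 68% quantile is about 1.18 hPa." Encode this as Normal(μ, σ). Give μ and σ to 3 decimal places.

The p-quantile of Normal(μ,σ) is μ + z_p·σ, with z_{0.35} = -0.3853 and z_{0.68} = 0.4677.
Eliminate σ: μ = (z₂·x₁ − z₁·x₂)/(z₂ − z₁) = (0.4677·-1.95 − (-0.3853)·1.18)/0.853 = -0.536.
Then σ = (x₂ − x₁)/(z₂ − z₁) = (1.18 − -1.95)/0.853 = 3.669.

μ = -0.536, σ = 3.669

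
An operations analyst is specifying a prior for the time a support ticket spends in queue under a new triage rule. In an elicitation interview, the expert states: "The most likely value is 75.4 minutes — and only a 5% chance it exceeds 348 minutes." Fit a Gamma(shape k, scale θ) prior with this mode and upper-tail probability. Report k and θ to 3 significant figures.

k ≈ 2.04, θ ≈ 72.3

Gamma(k,θ) with k>1 has mode (k−1)θ, so θ = 75.4/(k−1).
Need P(X < 348) = 0.95 with θ tied to k this way. Start at k = 2, θ = 75.4: P(X<348) ≈ 0.944.
Too low — raise k to concentrate. Iterating converges to k ≈ 2.04.
Then θ = 75.4/(2.04−1) ≈ 72.3.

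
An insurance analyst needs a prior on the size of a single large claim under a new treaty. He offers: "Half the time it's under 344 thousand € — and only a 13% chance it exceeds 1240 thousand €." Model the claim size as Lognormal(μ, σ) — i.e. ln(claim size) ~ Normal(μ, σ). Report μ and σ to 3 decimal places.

If T ~ Lognormal(μ,σ) then ln T ~ Normal(μ,σ), so the p-quantile of ln T is μ + z_p·σ.
ln(344) = 5.841 and ln(1240) = 7.123; z_{0.5} = 0, z_{0.87} = 1.126.
σ = (7.123 − 5.841)/(1.126 − (0)) = 1.138.
μ = 5.841 − (0)·1.138 = 5.841.

μ ≈ 5.841, σ ≈ 1.138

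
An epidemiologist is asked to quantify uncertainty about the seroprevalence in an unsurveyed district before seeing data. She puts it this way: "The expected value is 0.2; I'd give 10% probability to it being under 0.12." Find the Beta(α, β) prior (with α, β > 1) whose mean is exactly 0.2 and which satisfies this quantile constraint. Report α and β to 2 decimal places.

With mean 0.2 fixed, write α = 0.2s, β = 0.8s where s = α+β.
Need P(θ < 0.12) = 0.1 under Beta(0.2s, 0.8s). Normal approximation: (q−m)/√(m(1−m)/s) ≈ z_{0.1} = -1.28, so s ≈ 0.2·0.8·(-1.28)²/(0.12−0.2)² = 41.1.
At s = 41.1: P(θ<0.12) ≈ 0.085. Adjusting to match 0.1 gives s ≈ 36.53.
So α = 0.2·36.53 ≈ 7.31, β = 0.8·36.53 ≈ 29.22.

α ≈ 7.31, β ≈ 29.22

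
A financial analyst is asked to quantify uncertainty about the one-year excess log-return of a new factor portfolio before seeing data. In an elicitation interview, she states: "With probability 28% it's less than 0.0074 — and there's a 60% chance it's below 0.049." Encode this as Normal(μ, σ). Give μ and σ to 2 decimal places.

The p-quantile of Normal(μ,σ) is μ + z_p·σ, with z_{0.28} = -0.5828 and z_{0.6} = 0.2533.
Eliminate σ: μ = (z₂·x₁ − z₁·x₂)/(z₂ − z₁) = (0.2533·0.0074 − (-0.5828)·0.049)/0.8362 = 0.04.
Then σ = (x₂ − x₁)/(z₂ − z₁) = (0.049 − 0.0074)/0.8362 = 0.05.

μ = 0.04, σ = 0.05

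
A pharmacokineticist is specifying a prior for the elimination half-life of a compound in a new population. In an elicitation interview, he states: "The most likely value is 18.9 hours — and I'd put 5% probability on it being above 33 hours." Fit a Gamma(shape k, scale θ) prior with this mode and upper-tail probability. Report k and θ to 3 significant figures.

Gamma(k,θ) with k>1 has mode (k−1)θ, so θ = 18.9/(k−1).
Need P(X < 33) = 0.95 with θ tied to k this way. Start at k = 2, θ = 18.9: P(X<33) ≈ 0.521.
Too low — raise k to concentrate. Iterating converges to k ≈ 9.98.
Then θ = 18.9/(9.98−1) ≈ 2.1.

k ≈ 9.98, θ ≈ 2.1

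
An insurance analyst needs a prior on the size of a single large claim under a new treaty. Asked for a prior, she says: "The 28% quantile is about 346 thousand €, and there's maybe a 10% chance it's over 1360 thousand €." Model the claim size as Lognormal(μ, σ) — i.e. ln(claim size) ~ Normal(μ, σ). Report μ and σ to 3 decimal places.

If T ~ Lognormal(μ,σ) then ln T ~ Normal(μ,σ), so the p-quantile of ln T is μ + z_p·σ.
ln(346) = 5.846 and ln(1360) = 7.215; z_{0.28} = -0.5828, z_{0.9} = 1.282.
σ = (7.215 − 5.846)/(1.282 − (-0.5828)) = 0.734.
μ = 5.846 − (-0.5828)·0.734 = 6.274.

μ ≈ 6.274, σ ≈ 0.734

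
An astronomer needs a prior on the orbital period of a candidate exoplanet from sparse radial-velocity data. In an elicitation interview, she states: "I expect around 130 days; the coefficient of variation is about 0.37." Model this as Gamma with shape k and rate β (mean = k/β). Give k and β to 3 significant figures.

For Gamma(k, rate β): mean = k/β, variance = k/β², so CV = 1/√k.
CV = 0.37, hence k = 1/CV² = 7.3.
Then β = k/mean = 7.3/130 = 0.0562.

k ≈ 7.3, β ≈ 0.0562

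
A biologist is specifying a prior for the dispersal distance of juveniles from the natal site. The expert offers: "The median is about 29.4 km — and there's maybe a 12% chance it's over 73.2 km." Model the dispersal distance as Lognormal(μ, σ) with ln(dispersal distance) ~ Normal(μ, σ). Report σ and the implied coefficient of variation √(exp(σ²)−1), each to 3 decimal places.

If T ~ Lognormal(μ,σ) then ln T ~ Normal(μ,σ), so the p-quantile of ln T is μ + z_p·σ.
ln(29.4) = 3.381 and ln(73.2) = 4.293; z_{0.5} = 0, z_{0.88} = 1.175.
σ = (4.293 − 3.381)/(1.175 − (0)) = 0.776.
μ = 3.381 − (0)·0.776 = 3.381.
CV = √(exp(σ²)−1) = √(exp(0.6027)−1) = 0.909.

σ ≈ 0.776, CV ≈ 0.909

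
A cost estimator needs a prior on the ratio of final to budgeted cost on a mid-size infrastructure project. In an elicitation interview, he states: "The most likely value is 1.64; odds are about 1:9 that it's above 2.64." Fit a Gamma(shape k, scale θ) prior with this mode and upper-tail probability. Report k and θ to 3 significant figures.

Gamma(k,θ) with k>1 has mode (k−1)θ, so θ = 1.64/(k−1).
Need P(X < 2.64) = 0.9 with θ tied to k this way. Start at k = 2, θ = 1.64: P(X<2.64) ≈ 0.478.
Too low — raise k to concentrate. Iterating converges to k ≈ 9.3.
Then θ = 1.64/(9.3−1) ≈ 0.198.

k ≈ 9.3, θ ≈ 0.198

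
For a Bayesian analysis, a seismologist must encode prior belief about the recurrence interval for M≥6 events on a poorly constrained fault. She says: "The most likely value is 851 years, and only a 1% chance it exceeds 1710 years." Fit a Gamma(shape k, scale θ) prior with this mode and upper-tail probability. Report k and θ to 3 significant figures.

Gamma(k,θ) with k>1 has mode (k−1)θ, so θ = 851/(k−1).
Need P(X < 1710) = 0.99 with θ tied to k this way. Start at k = 2, θ = 851: P(X<1710) ≈ 0.597.
Too low — raise k to concentrate. Iterating converges to k ≈ 11.1.
Then θ = 851/(11.1−1) ≈ 84.4.

k ≈ 11.1, θ ≈ 84.4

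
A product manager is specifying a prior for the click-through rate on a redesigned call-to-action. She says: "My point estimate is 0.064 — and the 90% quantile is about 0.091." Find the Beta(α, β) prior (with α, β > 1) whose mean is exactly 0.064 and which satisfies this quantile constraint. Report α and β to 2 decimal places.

α ≈ 9.26, β ≈ 135.50

With mean 0.064 fixed, write α = 0.064s, β = 0.936s where s = α+β.
Need P(θ < 0.091) = 0.9 under Beta(0.064s, 0.936s). Normal approximation: (q−m)/√(m(1−m)/s) ≈ z_{0.9} = 1.28, so s ≈ 0.064·0.936·(1.28)²/(0.091−0.064)² = 135.0.
At s = 135.0: P(θ<0.091) ≈ 0.893. Adjusting to match 0.9 gives s ≈ 144.76.
So α = 0.064·144.76 ≈ 9.26, β = 0.936·144.76 ≈ 135.50.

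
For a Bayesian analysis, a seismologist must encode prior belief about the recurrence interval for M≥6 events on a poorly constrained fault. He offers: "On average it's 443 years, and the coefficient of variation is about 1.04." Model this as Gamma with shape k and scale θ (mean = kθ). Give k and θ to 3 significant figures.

For Gamma(k, scale θ): mean = kθ, variance = kθ², so CV = 1/√k.
CV = 1.04, hence k = 1/CV² = 0.925.
Then θ = mean/k = 443/0.925 = 479.

k ≈ 0.925, θ ≈ 479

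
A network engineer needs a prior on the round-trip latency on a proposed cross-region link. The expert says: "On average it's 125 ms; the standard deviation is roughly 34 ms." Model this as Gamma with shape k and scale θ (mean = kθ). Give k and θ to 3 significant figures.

k ≈ 13.5, θ ≈ 9.25

For Gamma(k, scale θ): mean = kθ, variance = kθ², so CV = 1/√k.
CV = SD/mean = 34/125 = 0.272, hence k = 1/CV² = 13.5.
Then θ = mean/k = 125/13.5 = 9.25.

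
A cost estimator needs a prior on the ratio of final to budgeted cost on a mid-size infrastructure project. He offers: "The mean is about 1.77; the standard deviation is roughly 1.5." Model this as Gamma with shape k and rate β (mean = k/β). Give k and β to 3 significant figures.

For Gamma(k, rate β): mean = k/β, variance = k/β², so CV = 1/√k.
CV = SD/mean = 1.5/1.77 = 0.8475, hence k = 1/CV² = 1.39.
Then β = k/mean = 1.39/1.77 = 0.787.

k ≈ 1.39, β ≈ 0.787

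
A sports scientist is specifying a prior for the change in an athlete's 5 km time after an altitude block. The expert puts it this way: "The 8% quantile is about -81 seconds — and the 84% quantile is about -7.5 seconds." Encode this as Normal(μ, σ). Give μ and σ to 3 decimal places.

For Normal(μ,σ), the p-quantile is μ + z_p·σ. Here z_{0.08} = -1.405, z_{0.84} = 0.9945.
So -81 = μ − 1.405σ and -7.5 = μ + 0.9945σ.
Subtracting: σ = (-7.5 − -81)/(0.9945 − (-1.405)) = 30.631.
Then μ = -81 − (-1.405)·30.631 = -37.961.

μ = -37.961, σ = 30.631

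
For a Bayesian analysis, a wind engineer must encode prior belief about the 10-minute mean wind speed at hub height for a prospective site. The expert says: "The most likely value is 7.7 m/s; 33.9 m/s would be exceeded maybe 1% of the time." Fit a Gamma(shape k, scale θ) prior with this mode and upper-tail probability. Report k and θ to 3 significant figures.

k ≈ 2.85, θ ≈ 4.16

Gamma(k,θ) with k>1 has mode (k−1)θ, so θ = 7.7/(k−1).
Need P(X < 33.9) = 0.99 with θ tied to k this way. Start at k = 2, θ = 7.7: P(X<33.9) ≈ 0.934.
Too low — raise k to concentrate. Iterating converges to k ≈ 2.85.
Then θ = 7.7/(2.85−1) ≈ 4.16.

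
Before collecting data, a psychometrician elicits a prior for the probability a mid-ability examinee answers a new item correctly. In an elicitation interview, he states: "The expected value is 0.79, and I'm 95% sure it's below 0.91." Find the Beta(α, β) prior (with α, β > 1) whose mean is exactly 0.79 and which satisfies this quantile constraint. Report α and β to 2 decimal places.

α ≈ 18.58, β ≈ 4.94

With mean 0.79 fixed, write α = 0.79s, β = 0.21s where s = α+β.
Need P(θ < 0.91) = 0.95 under Beta(0.79s, 0.21s). Normal approximation: (q−m)/√(m(1−m)/s) ≈ z_{0.95} = 1.64, so s ≈ 0.79·0.21·(1.64)²/(0.91−0.79)² = 31.2.
At s = 31.2: P(θ<0.91) ≈ 0.973. Adjusting to match 0.95 gives s ≈ 23.52.
So α = 0.79·23.52 ≈ 18.58, β = 0.21·23.52 ≈ 4.94.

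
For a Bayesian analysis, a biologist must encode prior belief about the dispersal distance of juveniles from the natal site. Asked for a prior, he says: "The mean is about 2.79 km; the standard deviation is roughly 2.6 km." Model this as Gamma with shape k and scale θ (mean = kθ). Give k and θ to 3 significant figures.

For Gamma(k, scale θ): mean = kθ, variance = kθ², so CV = 1/√k.
CV = SD/mean = 2.6/2.79 = 0.9319, hence k = 1/CV² = 1.15.
Then θ = mean/k = 2.79/1.15 = 2.42.

k ≈ 1.15, θ ≈ 2.42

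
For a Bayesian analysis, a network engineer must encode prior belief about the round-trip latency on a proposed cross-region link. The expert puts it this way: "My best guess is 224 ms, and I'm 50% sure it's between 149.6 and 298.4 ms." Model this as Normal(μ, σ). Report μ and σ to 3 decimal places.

A symmetric 50% interval runs μ ± z·σ with z = 0.6745.
Half-width = 74.4, so σ = 74.4/0.6745 = 110.306.
μ is the stated best guess, 224.000.

μ = 224.000, σ = 110.306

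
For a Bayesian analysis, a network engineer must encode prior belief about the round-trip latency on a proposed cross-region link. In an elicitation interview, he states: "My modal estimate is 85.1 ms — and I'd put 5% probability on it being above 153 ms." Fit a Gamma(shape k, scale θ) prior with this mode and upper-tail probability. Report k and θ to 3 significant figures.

Gamma(k,θ) with k>1 has mode (k−1)θ, so θ = 85.1/(k−1).
Need P(X < 153) = 0.95 with θ tied to k this way. Start at k = 2, θ = 85.1: P(X<153) ≈ 0.537.
Too low — raise k to concentrate. Iterating converges to k ≈ 9.1.
Then θ = 85.1/(9.1−1) ≈ 10.5.

k ≈ 9.1, θ ≈ 10.5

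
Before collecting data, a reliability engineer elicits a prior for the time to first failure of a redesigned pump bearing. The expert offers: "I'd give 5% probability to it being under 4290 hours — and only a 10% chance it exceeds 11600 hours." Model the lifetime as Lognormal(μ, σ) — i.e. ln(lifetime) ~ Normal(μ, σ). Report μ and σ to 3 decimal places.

μ ≈ 8.923, σ ≈ 0.340

If T ~ Lognormal(μ,σ) then ln T ~ Normal(μ,σ), so the p-quantile of ln T is μ + z_p·σ.
ln(4290) = 8.364 and ln(11600) = 9.359; z_{0.05} = -1.645, z_{0.9} = 1.282.
σ = (9.359 − 8.364)/(1.282 − (-1.645)) = 0.340.
μ = 8.364 − (-1.645)·0.340 = 8.923.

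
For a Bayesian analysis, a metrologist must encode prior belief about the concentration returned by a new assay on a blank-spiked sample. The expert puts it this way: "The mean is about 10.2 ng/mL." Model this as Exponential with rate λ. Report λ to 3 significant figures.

Exponential mean = 1/λ, so λ = 1/10.2 = 0.098.

λ ≈ 0.098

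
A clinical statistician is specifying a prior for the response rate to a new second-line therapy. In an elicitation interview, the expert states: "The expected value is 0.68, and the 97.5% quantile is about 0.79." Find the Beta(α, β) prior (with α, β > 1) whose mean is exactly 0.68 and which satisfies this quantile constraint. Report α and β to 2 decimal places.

With mean 0.68 fixed, write α = 0.68s, β = 0.32s where s = α+β.
Need P(θ < 0.79) = 0.975 under Beta(0.68s, 0.32s). Normal approximation: (q−m)/√(m(1−m)/s) ≈ z_{0.975} = 1.96, so s ≈ 0.68·0.32·(1.96)²/(0.79−0.68)² = 69.1.
At s = 69.1: P(θ<0.79) ≈ 0.982. Adjusting to match 0.975 gives s ≈ 61.01.
So α = 0.68·61.01 ≈ 41.49, β = 0.32·61.01 ≈ 19.52.

α ≈ 41.49, β ≈ 19.52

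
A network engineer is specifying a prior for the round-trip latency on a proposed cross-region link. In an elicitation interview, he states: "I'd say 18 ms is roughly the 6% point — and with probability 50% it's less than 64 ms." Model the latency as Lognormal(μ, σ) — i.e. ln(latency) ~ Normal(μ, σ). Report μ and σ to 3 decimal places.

If T ~ Lognormal(μ,σ) then ln T ~ Normal(μ,σ), so the p-quantile of ln T is μ + z_p·σ.
ln(18) = 2.89 and ln(64) = 4.159; z_{0.06} = -1.555, z_{0.5} = 0.
σ = (4.159 − 2.89)/(0 − (-1.555)) = 0.816.
μ = 2.89 − (-1.555)·0.816 = 4.159.

μ ≈ 4.159, σ ≈ 0.816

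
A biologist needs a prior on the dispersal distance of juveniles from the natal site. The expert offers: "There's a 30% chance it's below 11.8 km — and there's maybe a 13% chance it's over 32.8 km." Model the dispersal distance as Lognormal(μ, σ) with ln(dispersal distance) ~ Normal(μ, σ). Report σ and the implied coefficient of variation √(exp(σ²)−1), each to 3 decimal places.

If T ~ Lognormal(μ,σ) then ln T ~ Normal(μ,σ), so the p-quantile of ln T is μ + z_p·σ.
ln(11.8) = 2.468 and ln(32.8) = 3.49; z_{0.3} = -0.5244, z_{0.87} = 1.126.
σ = (3.49 − 2.468)/(1.126 − (-0.5244)) = 0.619.
μ = 2.468 − (-0.5244)·0.619 = 2.793.
CV = √(exp(σ²)−1) = √(exp(0.3835)−1) = 0.684.

σ ≈ 0.619, CV ≈ 0.684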